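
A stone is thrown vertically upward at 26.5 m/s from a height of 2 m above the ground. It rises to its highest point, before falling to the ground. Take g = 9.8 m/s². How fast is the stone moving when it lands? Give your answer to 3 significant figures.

Phase 1 (rising): v₀ = 26.5 m/s, a = -9.8 m/s².
v = v₀ + at → t = (0 − 26.5) / -9.8 = 2.70 s
v² = v₀² + 2aΔx → Δx = (0² − 26.5²)/(2·-9.8) = 35.8 m

Phase 2 (falling): v₀ = 0 m/s, a = -9.8 m/s².
Falls 37.8 m from rest: t = √(2·37.8/9.8) = 2.78 s; v = g·t = 27.2 m/s.
Final speed = 27.2 m/s

27.2 m/s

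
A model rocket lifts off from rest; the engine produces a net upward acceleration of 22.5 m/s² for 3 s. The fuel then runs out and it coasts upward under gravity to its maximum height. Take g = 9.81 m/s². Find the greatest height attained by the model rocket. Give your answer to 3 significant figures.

Phase 1 (powered ascent): v₀ = 0 m/s, a = 22.5 m/s².
v = v₀ + at = 0 + (22.5)(3) = 67.5 m/s
Δx = v₀t + ½at² = 0·3 + 0.5·22.5·3² = 101 m

Phase 2 (coasting upward): v₀ = 67.5 m/s, a = -9.81 m/s².
v = v₀ + at → t = (0 − 67.5) / -9.81 = 6.88 s
v² = v₀² + 2aΔx → Δx = (0² − 67.5²)/(2·-9.81) = 232 m
Maximum height = 101 + 232 = 333 m

333 m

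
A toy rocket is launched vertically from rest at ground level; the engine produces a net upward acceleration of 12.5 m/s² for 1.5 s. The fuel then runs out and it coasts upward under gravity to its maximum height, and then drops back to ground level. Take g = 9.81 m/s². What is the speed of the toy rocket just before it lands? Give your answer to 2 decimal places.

Phase 1 (powered ascent): v₀ = 0 m/s, a = 12.5 m/s².
v = v₀ + at = 0 + (12.5)(1.5) = 18.8 m/s
Δx = v₀t + ½at² = 0·1.5 + 0.5·12.5·1.5² = 14.1 m

Phase 2 (coasting upward): v₀ = 18.8 m/s, a = -9.81 m/s².
v = v₀ + at → t = (0 − 18.8) / -9.81 = 1.91 s
v² = v₀² + 2aΔx → Δx = (0² − 18.8²)/(2·-9.81) = 17.9 m

Phase 3 (free fall): v₀ = 0 m/s, a = -9.81 m/s².
Falls 32.0 m from rest: t = √(2·32.0/9.81) = 2.55 s; v = g·t = 25.0 m/s.
Impact speed = 25.0 m/s

25.05 m/s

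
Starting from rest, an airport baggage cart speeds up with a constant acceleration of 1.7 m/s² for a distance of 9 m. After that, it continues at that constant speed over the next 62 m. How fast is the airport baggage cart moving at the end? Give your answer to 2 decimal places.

Phase 1 (accelerating): v₀ = 0 m/s, a = 1.7 m/s².
v² = v₀² + 2aΔx = 0² + 2·1.7·9 = 30.6 → v = 5.53 m/s
t = (v − v₀)/a = (5.53 − 0)/1.7 = 3.25 s

Phase 2 (constant speed): v₀ = 5.53 m/s, a = 0 m/s².
Constant speed: t = d/v = 62/5.53 = 11.2 s
Final speed = 5.53 m/s

5.53 m/s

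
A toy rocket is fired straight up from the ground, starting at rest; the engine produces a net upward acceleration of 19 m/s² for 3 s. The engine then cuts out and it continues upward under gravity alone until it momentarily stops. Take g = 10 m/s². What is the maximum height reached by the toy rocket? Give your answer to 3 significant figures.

248 m

Phase 1 (powered ascent): v₀ = 0 m/s, a = 19 m/s².
v = v₀ + at = 0 + (19)(3) = 57.0 m/s
Δx = v₀t + ½at² = 0·3 + 0.5·19·3² = 85.5 m

Phase 2 (coasting upward): v₀ = 57.0 m/s, a = -10 m/s².
v = v₀ + at → t = (0 − 57.0) / -10 = 5.70 s
v² = v₀² + 2aΔx → Δx = (0² − 57.0²)/(2·-10) = 162 m
Maximum height = 85.5 + 162 = 248 m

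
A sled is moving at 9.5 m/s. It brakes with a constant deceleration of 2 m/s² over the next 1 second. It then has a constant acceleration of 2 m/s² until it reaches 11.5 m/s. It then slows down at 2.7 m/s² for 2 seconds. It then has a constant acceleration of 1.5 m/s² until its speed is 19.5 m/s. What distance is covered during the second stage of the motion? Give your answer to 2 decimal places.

Phase 1 (decelerating): v₀ = 9.50 m/s, a = -2 m/s².
v = v₀ + at = 9.50 + (-2)(1) = 7.50 m/s
Δx = v₀t + ½at² = 9.50·1 + 0.5·-2·1² = 8.50 m

Phase 2 (accelerating): v₀ = 7.50 m/s, a = 2 m/s².
v = v₀ + at → t = (11.5 − 7.50) / 2 = 2.00 s
v² = v₀² + 2aΔx → Δx = (11.5² − 7.50²)/(2·2) = 19.0 m
Distance in phase 2 = 19.0 m

19.00 m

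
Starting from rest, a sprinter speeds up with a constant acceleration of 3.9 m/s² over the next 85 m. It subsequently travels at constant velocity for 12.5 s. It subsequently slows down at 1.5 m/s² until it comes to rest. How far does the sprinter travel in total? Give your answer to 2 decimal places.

627.86 m

Phase 1 (accelerating): v₀ = 0 m/s, a = 3.9 m/s².
v² = v₀² + 2aΔx = 0² + 2·3.9·85 = 663 → v = 25.7 m/s
t = (v − v₀)/a = (25.7 − 0)/3.9 = 6.60 s

Phase 2 (constant speed): v₀ = 25.7 m/s, a = 0 m/s².
v = v₀ + at = 25.7 + (0)(12.5) = 25.7 m/s
Δx = v₀t + ½at² = 25.7·12.5 + 0.5·0·12.5² = 322 m

Phase 3 (decelerating): v₀ = 25.7 m/s, a = -1.5 m/s².
v = v₀ + at → t = (0 − 25.7) / -1.5 = 17.2 s
v² = v₀² + 2aΔx → Δx = (0² − 25.7²)/(2·-1.5) = 221 m
Total distance = 85.0 + 322 + 221 = 628 m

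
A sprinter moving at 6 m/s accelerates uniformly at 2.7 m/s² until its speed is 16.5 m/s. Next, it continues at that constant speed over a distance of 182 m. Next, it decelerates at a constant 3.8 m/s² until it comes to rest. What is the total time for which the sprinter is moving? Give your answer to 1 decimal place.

Phase 1 (accelerating): v₀ = 6.00 m/s, a = 2.7 m/s².
v = v₀ + at → t = (16.5 − 6.00) / 2.7 = 3.89 s
v² = v₀² + 2aΔx → Δx = (16.5² − 6.00²)/(2·2.7) = 43.8 m

Phase 2 (constant speed): v₀ = 16.5 m/s, a = 0 m/s².
Constant speed: t = d/v = 182/16.5 = 11.0 s

Phase 3 (decelerating): v₀ = 16.5 m/s, a = -3.8 m/s².
v = v₀ + at → t = (0 − 16.5) / -3.8 = 4.34 s
v² = v₀² + 2aΔx → Δx = (0² − 16.5²)/(2·-3.8) = 35.8 m
Total time = 3.89 + 11.0 + 4.34 = 19.3 s

19.3 s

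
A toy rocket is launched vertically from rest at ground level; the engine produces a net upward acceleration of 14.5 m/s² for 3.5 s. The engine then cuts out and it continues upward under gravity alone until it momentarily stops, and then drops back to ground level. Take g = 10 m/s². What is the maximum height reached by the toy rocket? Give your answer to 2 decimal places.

217.59 m

Phase 1 (powered ascent): v₀ = 0 m/s, a = 14.5 m/s².
v = v₀ + at = 0 + (14.5)(3.5) = 50.8 m/s
Δx = v₀t + ½at² = 0·3.5 + 0.5·14.5·3.5² = 88.8 m

Phase 2 (coasting upward): v₀ = 50.8 m/s, a = -10 m/s².
v = v₀ + at → t = (0 − 50.8) / -10 = 5.08 s
v² = v₀² + 2aΔx → Δx = (0² − 50.8²)/(2·-10) = 129 m
Maximum height = 88.8 + 129 = 218 m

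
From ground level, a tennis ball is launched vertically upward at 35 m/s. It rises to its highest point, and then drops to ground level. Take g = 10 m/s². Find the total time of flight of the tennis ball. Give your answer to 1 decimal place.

7.0 s

Phase 1 (rising): v₀ = 35.0 m/s, a = -10 m/s².
v = v₀ + at → t = (0 − 35.0) / -10 = 3.50 s
v² = v₀² + 2aΔx → Δx = (0² − 35.0²)/(2·-10) = 61.2 m

Phase 2 (falling): v₀ = 0 m/s, a = -10 m/s².
Falls 61.2 m from rest: t = √(2·61.2/10) = 3.50 s; v = g·t = 35.0 m/s.
Total time = 3.50 + 3.50 = 7.00 s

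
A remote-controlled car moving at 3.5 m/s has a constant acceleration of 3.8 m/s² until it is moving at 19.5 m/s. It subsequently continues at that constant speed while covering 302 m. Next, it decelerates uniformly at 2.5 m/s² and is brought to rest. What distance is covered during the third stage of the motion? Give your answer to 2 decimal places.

76.05 m

Phase 1 (accelerating): v₀ = 3.50 m/s, a = 3.8 m/s².
v = v₀ + at → t = (19.5 − 3.50) / 3.8 = 4.21 s
v² = v₀² + 2aΔx → Δx = (19.5² − 3.50²)/(2·3.8) = 48.4 m

Phase 2 (constant speed): v₀ = 19.5 m/s, a = 0 m/s².
Constant speed: t = d/v = 302/19.5 = 15.5 s

Phase 3 (decelerating): v₀ = 19.5 m/s, a = -2.5 m/s².
v = v₀ + at → t = (0 − 19.5) / -2.5 = 7.80 s
v² = v₀² + 2aΔx → Δx = (0² − 19.5²)/(2·-2.5) = 76.0 m
Distance in phase 3 = 76.0 m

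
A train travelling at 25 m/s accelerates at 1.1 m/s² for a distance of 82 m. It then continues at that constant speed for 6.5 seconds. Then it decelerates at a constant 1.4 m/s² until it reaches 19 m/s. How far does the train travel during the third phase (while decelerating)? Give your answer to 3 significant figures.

159 m

Phase 1 (accelerating): v₀ = 25.0 m/s, a = 1.1 m/s².
v² = v₀² + 2aΔx = 25.0² + 2·1.1·82 = 805 → v = 28.4 m/s
t = (v − v₀)/a = (28.4 − 25.0)/1.1 = 3.07 s

Phase 2 (constant speed): v₀ = 28.4 m/s, a = 0 m/s².
v = v₀ + at = 28.4 + (0)(6.5) = 28.4 m/s
Δx = v₀t + ½at² = 28.4·6.5 + 0.5·0·6.5² = 184 m

Phase 3 (decelerating): v₀ = 28.4 m/s, a = -1.4 m/s².
v = v₀ + at → t = (19 − 28.4) / -1.4 = 6.70 s
v² = v₀² + 2aΔx → Δx = (19² − 28.4²)/(2·-1.4) = 159 m
Distance in phase 3 = 159 m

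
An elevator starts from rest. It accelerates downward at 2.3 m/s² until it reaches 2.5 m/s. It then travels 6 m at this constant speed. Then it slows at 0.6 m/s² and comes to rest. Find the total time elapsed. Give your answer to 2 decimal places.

Phase 1 (accelerating): v₀ = 0 m/s, a = 2.3 m/s².
v = v₀ + at → t = (2.5 − 0) / 2.3 = 1.09 s
v² = v₀² + 2aΔx → Δx = (2.5² − 0²)/(2·2.3) = 1.36 m

Phase 2 (constant speed): v₀ = 2.50 m/s, a = 0 m/s².
Constant speed: t = d/v = 6/2.50 = 2.40 s

Phase 3 (decelerating): v₀ = 2.50 m/s, a = -0.6 m/s².
v = v₀ + at → t = (0 − 2.50) / -0.6 = 4.17 s
v² = v₀² + 2aΔx → Δx = (0² − 2.50²)/(2·-0.6) = 5.21 m
Total time = 1.09 + 2.40 + 4.17 = 7.65 s

7.65 s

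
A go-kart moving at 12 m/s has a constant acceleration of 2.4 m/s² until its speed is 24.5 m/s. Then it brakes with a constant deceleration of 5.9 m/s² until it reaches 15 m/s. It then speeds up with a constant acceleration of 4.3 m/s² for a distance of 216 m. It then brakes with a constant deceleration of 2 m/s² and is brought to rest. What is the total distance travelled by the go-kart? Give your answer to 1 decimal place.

863.5 m

Phase 1 (accelerating): v₀ = 12.0 m/s, a = 2.4 m/s².
v = v₀ + at → t = (24.5 − 12.0) / 2.4 = 5.21 s
v² = v₀² + 2aΔx → Δx = (24.5² − 12.0²)/(2·2.4) = 95.1 m

Phase 2 (decelerating): v₀ = 24.5 m/s, a = -5.9 m/s².
v = v₀ + at → t = (15 − 24.5) / -5.9 = 1.61 s
v² = v₀² + 2aΔx → Δx = (15² − 24.5²)/(2·-5.9) = 31.8 m

Phase 3 (accelerating): v₀ = 15.0 m/s, a = 4.3 m/s².
v² = v₀² + 2aΔx = 15.0² + 2·4.3·216 = 2080 → v = 45.6 m/s
t = (v − v₀)/a = (45.6 − 15.0)/4.3 = 7.12 s

Phase 4 (decelerating): v₀ = 45.6 m/s, a = -2 m/s².
v = v₀ + at → t = (0 − 45.6) / -2 = 22.8 s
v² = v₀² + 2aΔx → Δx = (0² − 45.6²)/(2·-2) = 521 m
Total distance = 95.1 + 31.8 + 216 + 521 = 864 m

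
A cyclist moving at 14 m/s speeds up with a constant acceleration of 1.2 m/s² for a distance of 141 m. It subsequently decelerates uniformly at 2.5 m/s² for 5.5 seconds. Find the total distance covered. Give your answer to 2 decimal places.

230.33 m

Phase 1 (accelerating): v₀ = 14.0 m/s, a = 1.2 m/s².
v² = v₀² + 2aΔx = 14.0² + 2·1.2·141 = 534 → v = 23.1 m/s
t = (v − v₀)/a = (23.1 − 14.0)/1.2 = 7.60 s

Phase 2 (decelerating): v₀ = 23.1 m/s, a = -2.5 m/s².
v = v₀ + at = 23.1 + (-2.5)(5.5) = 9.37 m/s
Δx = v₀t + ½at² = 23.1·5.5 + 0.5·-2.5·5.5² = 89.3 m
Total distance = 141 + 89.3 = 230 m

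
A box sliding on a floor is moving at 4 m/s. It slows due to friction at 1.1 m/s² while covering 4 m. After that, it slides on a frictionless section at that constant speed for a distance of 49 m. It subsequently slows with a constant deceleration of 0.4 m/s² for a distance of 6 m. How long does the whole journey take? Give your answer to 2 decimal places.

22.29 s

Phase 1 (decelerating): v₀ = 4.00 m/s, a = -1.1 m/s².
v² = v₀² + 2aΔx = 4.00² + 2·-1.1·4 = 7.20 → v = 2.68 m/s
t = (v − v₀)/a = (2.68 − 4.00)/-1.1 = 1.20 s

Phase 2 (constant speed): v₀ = 2.68 m/s, a = 0 m/s².
Constant speed: t = d/v = 49/2.68 = 18.3 s

Phase 3 (decelerating): v₀ = 2.68 m/s, a = -0.4 m/s².
v² = v₀² + 2aΔx = 2.68² + 2·-0.4·6 = 2.40 → v = 1.55 m/s
t = (v − v₀)/a = (1.55 − 2.68)/-0.4 = 2.84 s
Total time = 1.20 + 18.3 + 2.84 = 22.3 s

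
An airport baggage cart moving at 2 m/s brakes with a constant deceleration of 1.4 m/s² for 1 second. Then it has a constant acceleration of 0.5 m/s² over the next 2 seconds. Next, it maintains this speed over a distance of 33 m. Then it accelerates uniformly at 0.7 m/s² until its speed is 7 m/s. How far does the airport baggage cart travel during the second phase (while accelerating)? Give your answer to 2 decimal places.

Phase 1 (decelerating): v₀ = 2.00 m/s, a = -1.4 m/s².
v = v₀ + at = 2.00 + (-1.4)(1) = 0.600 m/s
Δx = v₀t + ½at² = 2.00·1 + 0.5·-1.4·1² = 1.30 m

Phase 2 (accelerating): v₀ = 0.600 m/s, a = 0.5 m/s².
v = v₀ + at = 0.600 + (0.5)(2) = 1.60 m/s
Δx = v₀t + ½at² = 0.600·2 + 0.5·0.5·2² = 2.20 m
Distance in phase 2 = 2.20 m

2.20 m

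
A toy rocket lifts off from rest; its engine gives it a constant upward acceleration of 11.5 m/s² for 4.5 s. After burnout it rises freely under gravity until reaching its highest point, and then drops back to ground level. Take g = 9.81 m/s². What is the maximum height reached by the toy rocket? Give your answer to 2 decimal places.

Phase 1 (powered ascent): v₀ = 0 m/s, a = 11.5 m/s².
v = v₀ + at = 0 + (11.5)(4.5) = 51.8 m/s
Δx = v₀t + ½at² = 0·4.5 + 0.5·11.5·4.5² = 116 m

Phase 2 (coasting upward): v₀ = 51.8 m/s, a = -9.81 m/s².
v = v₀ + at → t = (0 − 51.8) / -9.81 = 5.28 s
v² = v₀² + 2aΔx → Δx = (0² − 51.8²)/(2·-9.81) = 136 m
Maximum height = 116 + 136 = 253 m

252.93 m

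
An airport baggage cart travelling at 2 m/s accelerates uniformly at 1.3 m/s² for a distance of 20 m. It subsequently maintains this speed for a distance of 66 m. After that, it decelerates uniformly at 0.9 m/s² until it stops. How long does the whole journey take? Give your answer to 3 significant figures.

Phase 1 (accelerating): v₀ = 2.00 m/s, a = 1.3 m/s².
v² = v₀² + 2aΔx = 2.00² + 2·1.3·20 = 56.0 → v = 7.48 m/s
t = (v − v₀)/a = (7.48 − 2.00)/1.3 = 4.22 s

Phase 2 (constant speed): v₀ = 7.48 m/s, a = 0 m/s².
Constant speed: t = d/v = 66/7.48 = 8.82 s

Phase 3 (decelerating): v₀ = 7.48 m/s, a = -0.9 m/s².
v = v₀ + at → t = (0 − 7.48) / -0.9 = 8.31 s
v² = v₀² + 2aΔx → Δx = (0² − 7.48²)/(2·-0.9) = 31.1 m
Total time = 4.22 + 8.82 + 8.31 = 21.4 s

21.4 s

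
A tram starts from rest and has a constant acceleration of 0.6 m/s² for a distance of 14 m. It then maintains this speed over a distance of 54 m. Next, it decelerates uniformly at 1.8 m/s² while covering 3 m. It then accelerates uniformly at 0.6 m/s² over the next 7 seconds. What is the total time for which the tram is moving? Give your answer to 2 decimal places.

27.92 s

Phase 1 (accelerating): v₀ = 0 m/s, a = 0.6 m/s².
v² = v₀² + 2aΔx = 0² + 2·0.6·14 = 16.8 → v = 4.10 m/s
t = (v − v₀)/a = (4.10 − 0)/0.6 = 6.83 s

Phase 2 (constant speed): v₀ = 4.10 m/s, a = 0 m/s².
Constant speed: t = d/v = 54/4.10 = 13.2 s

Phase 3 (decelerating): v₀ = 4.10 m/s, a = -1.8 m/s².
v² = v₀² + 2aΔx = 4.10² + 2·-1.8·3 = 6.00 → v = 2.45 m/s
t = (v − v₀)/a = (2.45 − 4.10)/-1.8 = 0.916 s

Phase 4 (accelerating): v₀ = 2.45 m/s, a = 0.6 m/s².
v = v₀ + at = 2.45 + (0.6)(7) = 6.65 m/s
Δx = v₀t + ½at² = 2.45·7 + 0.5·0.6·7² = 31.8 m
Total time = 6.83 + 13.2 + 0.916 + 7.00 = 27.9 s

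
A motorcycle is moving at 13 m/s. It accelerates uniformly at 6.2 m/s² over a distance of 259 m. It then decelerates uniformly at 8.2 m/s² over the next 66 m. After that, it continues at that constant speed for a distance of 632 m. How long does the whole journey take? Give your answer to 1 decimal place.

Phase 1 (accelerating): v₀ = 13.0 m/s, a = 6.2 m/s².
v² = v₀² + 2aΔx = 13.0² + 2·6.2·259 = 3380 → v = 58.1 m/s
t = (v − v₀)/a = (58.1 − 13.0)/6.2 = 7.28 s

Phase 2 (decelerating): v₀ = 58.1 m/s, a = -8.2 m/s².
v² = v₀² + 2aΔx = 58.1² + 2·-8.2·66 = 2300 → v = 47.9 m/s
t = (v − v₀)/a = (47.9 − 58.1)/-8.2 = 1.24 s

Phase 3 (constant speed): v₀ = 47.9 m/s, a = 0 m/s².
Constant speed: t = d/v = 632/47.9 = 13.2 s
Total time = 7.28 + 1.24 + 13.2 = 21.7 s

21.7 s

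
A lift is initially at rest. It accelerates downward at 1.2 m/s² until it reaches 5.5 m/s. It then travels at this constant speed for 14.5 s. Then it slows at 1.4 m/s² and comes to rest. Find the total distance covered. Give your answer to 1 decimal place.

103.2 m

Phase 1 (accelerating): v₀ = 0 m/s, a = 1.2 m/s².
v = v₀ + at → t = (5.5 − 0) / 1.2 = 4.58 s
v² = v₀² + 2aΔx → Δx = (5.5² − 0²)/(2·1.2) = 12.6 m

Phase 2 (constant speed): v₀ = 5.50 m/s, a = 0 m/s².
v = v₀ + at = 5.50 + (0)(14.5) = 5.50 m/s
Δx = v₀t + ½at² = 5.50·14.5 + 0.5·0·14.5² = 79.8 m

Phase 3 (decelerating): v₀ = 5.50 m/s, a = -1.4 m/s².
v = v₀ + at → t = (0 − 5.50) / -1.4 = 3.93 s
v² = v₀² + 2aΔx → Δx = (0² − 5.50²)/(2·-1.4) = 10.8 m
Total distance = 12.6 + 79.8 + 10.8 = 103 m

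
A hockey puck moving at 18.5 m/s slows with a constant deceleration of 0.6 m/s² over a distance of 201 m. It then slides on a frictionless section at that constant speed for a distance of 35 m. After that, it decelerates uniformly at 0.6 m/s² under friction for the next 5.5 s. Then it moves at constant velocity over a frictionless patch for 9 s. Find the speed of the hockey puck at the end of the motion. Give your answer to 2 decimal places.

6.75 m/s

Phase 1 (decelerating): v₀ = 18.5 m/s, a = -0.6 m/s².
v² = v₀² + 2aΔx = 18.5² + 2·-0.6·201 = 101 → v = 10.1 m/s
t = (v − v₀)/a = (10.1 − 18.5)/-0.6 = 14.1 s

Phase 2 (constant speed): v₀ = 10.1 m/s, a = 0 m/s².
Constant speed: t = d/v = 35/10.1 = 3.48 s

Phase 3 (decelerating): v₀ = 10.1 m/s, a = -0.6 m/s².
v = v₀ + at = 10.1 + (-0.6)(5.5) = 6.75 m/s
Δx = v₀t + ½at² = 10.1·5.5 + 0.5·-0.6·5.5² = 46.2 m

Phase 4 (constant speed): v₀ = 6.75 m/s, a = 0 m/s².
v = v₀ + at = 6.75 + (0)(9) = 6.75 m/s
Δx = v₀t + ½at² = 6.75·9 + 0.5·0·9² = 60.8 m
Final speed = 6.75 m/s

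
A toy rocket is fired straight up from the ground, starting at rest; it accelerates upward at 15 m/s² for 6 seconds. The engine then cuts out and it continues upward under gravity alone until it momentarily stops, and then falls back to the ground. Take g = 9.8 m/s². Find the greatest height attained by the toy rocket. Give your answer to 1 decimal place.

683.3 m

Phase 1 (powered ascent): v₀ = 0 m/s, a = 15 m/s².
v = v₀ + at = 0 + (15)(6) = 90.0 m/s
Δx = v₀t + ½at² = 0·6 + 0.5·15·6² = 270 m

Phase 2 (coasting upward): v₀ = 90.0 m/s, a = -9.8 m/s².
v = v₀ + at → t = (0 − 90.0) / -9.8 = 9.18 s
v² = v₀² + 2aΔx → Δx = (0² − 90.0²)/(2·-9.8) = 413 m
Maximum height = 270 + 413 = 683 m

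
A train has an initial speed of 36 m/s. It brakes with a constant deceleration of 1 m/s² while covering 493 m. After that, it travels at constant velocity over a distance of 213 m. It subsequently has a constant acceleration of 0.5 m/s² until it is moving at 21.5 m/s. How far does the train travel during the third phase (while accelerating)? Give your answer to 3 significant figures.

152 m

Phase 1 (decelerating): v₀ = 36.0 m/s, a = -1 m/s².
v² = v₀² + 2aΔx = 36.0² + 2·-1·493 = 310 → v = 17.6 m/s
t = (v − v₀)/a = (17.6 − 36.0)/-1 = 18.4 s

Phase 2 (constant speed): v₀ = 17.6 m/s, a = 0 m/s².
Constant speed: t = d/v = 213/17.6 = 12.1 s

Phase 3 (accelerating): v₀ = 17.6 m/s, a = 0.5 m/s².
v = v₀ + at → t = (21.5 − 17.6) / 0.5 = 7.79 s
v² = v₀² + 2aΔx → Δx = (21.5² − 17.6²)/(2·0.5) = 152 m
Distance in phase 3 = 152 m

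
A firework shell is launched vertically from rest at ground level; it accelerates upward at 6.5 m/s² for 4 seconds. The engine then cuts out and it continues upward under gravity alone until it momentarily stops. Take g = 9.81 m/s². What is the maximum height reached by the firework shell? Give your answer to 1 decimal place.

86.5 m

Phase 1 (powered ascent): v₀ = 0 m/s, a = 6.5 m/s².
v = v₀ + at = 0 + (6.5)(4) = 26.0 m/s
Δx = v₀t + ½at² = 0·4 + 0.5·6.5·4² = 52.0 m

Phase 2 (coasting upward): v₀ = 26.0 m/s, a = -9.81 m/s².
v = v₀ + at → t = (0 − 26.0) / -9.81 = 2.65 s
v² = v₀² + 2aΔx → Δx = (0² − 26.0²)/(2·-9.81) = 34.5 m
Maximum height = 52.0 + 34.5 = 86.5 m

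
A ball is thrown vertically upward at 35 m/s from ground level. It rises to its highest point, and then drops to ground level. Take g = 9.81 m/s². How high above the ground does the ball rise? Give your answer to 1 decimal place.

Phase 1 (rising): v₀ = 35.0 m/s, a = -9.81 m/s².
v = v₀ + at → t = (0 − 35.0) / -9.81 = 3.57 s
v² = v₀² + 2aΔx → Δx = (0² − 35.0²)/(2·-9.81) = 62.4 m
Maximum height = 62.4 m

62.4 m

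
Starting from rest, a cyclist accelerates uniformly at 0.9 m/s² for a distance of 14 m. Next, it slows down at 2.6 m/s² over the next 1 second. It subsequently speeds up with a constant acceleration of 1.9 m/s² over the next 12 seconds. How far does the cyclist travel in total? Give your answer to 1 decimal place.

183.6 m

Phase 1 (accelerating): v₀ = 0 m/s, a = 0.9 m/s².
v² = v₀² + 2aΔx = 0² + 2·0.9·14 = 25.2 → v = 5.02 m/s
t = (v − v₀)/a = (5.02 − 0)/0.9 = 5.58 s

Phase 2 (decelerating): v₀ = 5.02 m/s, a = -2.6 m/s².
v = v₀ + at = 5.02 + (-2.6)(1) = 2.42 m/s
Δx = v₀t + ½at² = 5.02·1 + 0.5·-2.6·1² = 3.72 m

Phase 3 (accelerating): v₀ = 2.42 m/s, a = 1.9 m/s².
v = v₀ + at = 2.42 + (1.9)(12) = 25.2 m/s
Δx = v₀t + ½at² = 2.42·12 + 0.5·1.9·12² = 166 m
Total distance = 14.0 + 3.72 + 166 = 184 m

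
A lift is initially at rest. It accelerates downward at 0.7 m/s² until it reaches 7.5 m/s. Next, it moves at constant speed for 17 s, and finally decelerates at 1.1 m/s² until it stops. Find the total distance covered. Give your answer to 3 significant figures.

193 m

Phase 1 (accelerating): v₀ = 0 m/s, a = 0.7 m/s².
v = v₀ + at → t = (7.5 − 0) / 0.7 = 10.7 s
v² = v₀² + 2aΔx → Δx = (7.5² − 0²)/(2·0.7) = 40.2 m

Phase 2 (constant speed): v₀ = 7.50 m/s, a = 0 m/s².
v = v₀ + at = 7.50 + (0)(17) = 7.50 m/s
Δx = v₀t + ½at² = 7.50·17 + 0.5·0·17² = 128 m

Phase 3 (decelerating): v₀ = 7.50 m/s, a = -1.1 m/s².
v = v₀ + at → t = (0 − 7.50) / -1.1 = 6.82 s
v² = v₀² + 2aΔx → Δx = (0² − 7.50²)/(2·-1.1) = 25.6 m
Total distance = 40.2 + 128 + 25.6 = 193 m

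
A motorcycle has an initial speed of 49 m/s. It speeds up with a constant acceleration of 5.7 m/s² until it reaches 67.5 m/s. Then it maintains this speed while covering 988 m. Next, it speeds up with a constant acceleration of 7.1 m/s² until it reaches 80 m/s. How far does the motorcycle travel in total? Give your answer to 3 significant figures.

Phase 1 (accelerating): v₀ = 49.0 m/s, a = 5.7 m/s².
v = v₀ + at → t = (67.5 − 49.0) / 5.7 = 3.25 s
v² = v₀² + 2aΔx → Δx = (67.5² − 49.0²)/(2·5.7) = 189 m

Phase 2 (constant speed): v₀ = 67.5 m/s, a = 0 m/s².
Constant speed: t = d/v = 988/67.5 = 14.6 s

Phase 3 (accelerating): v₀ = 67.5 m/s, a = 7.1 m/s².
v = v₀ + at → t = (80 − 67.5) / 7.1 = 1.76 s
v² = v₀² + 2aΔx → Δx = (80² − 67.5²)/(2·7.1) = 130 m
Total distance = 189 + 988 + 130 = 1310 m

1310 m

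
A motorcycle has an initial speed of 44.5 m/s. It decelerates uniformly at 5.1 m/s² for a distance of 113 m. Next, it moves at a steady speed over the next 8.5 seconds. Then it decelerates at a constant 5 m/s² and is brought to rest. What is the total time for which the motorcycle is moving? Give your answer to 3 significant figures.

Phase 1 (decelerating): v₀ = 44.5 m/s, a = -5.1 m/s².
v² = v₀² + 2aΔx = 44.5² + 2·-5.1·113 = 828 → v = 28.8 m/s
t = (v − v₀)/a = (28.8 − 44.5)/-5.1 = 3.08 s

Phase 2 (constant speed): v₀ = 28.8 m/s, a = 0 m/s².
v = v₀ + at = 28.8 + (0)(8.5) = 28.8 m/s
Δx = v₀t + ½at² = 28.8·8.5 + 0.5·0·8.5² = 245 m

Phase 3 (decelerating): v₀ = 28.8 m/s, a = -5 m/s².
v = v₀ + at → t = (0 − 28.8) / -5 = 5.75 s
v² = v₀² + 2aΔx → Δx = (0² − 28.8²)/(2·-5) = 82.8 m
Total time = 3.08 + 8.50 + 5.75 = 17.3 s

17.3 s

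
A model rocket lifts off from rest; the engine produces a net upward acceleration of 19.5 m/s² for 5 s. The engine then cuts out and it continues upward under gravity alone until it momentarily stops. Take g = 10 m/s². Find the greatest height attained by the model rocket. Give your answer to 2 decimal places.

719.06 m

Phase 1 (powered ascent): v₀ = 0 m/s, a = 19.5 m/s².
v = v₀ + at = 0 + (19.5)(5) = 97.5 m/s
Δx = v₀t + ½at² = 0·5 + 0.5·19.5·5² = 244 m

Phase 2 (coasting upward): v₀ = 97.5 m/s, a = -10 m/s².
v = v₀ + at → t = (0 − 97.5) / -10 = 9.75 s
v² = v₀² + 2aΔx → Δx = (0² − 97.5²)/(2·-10) = 475 m
Maximum height = 244 + 475 = 719 m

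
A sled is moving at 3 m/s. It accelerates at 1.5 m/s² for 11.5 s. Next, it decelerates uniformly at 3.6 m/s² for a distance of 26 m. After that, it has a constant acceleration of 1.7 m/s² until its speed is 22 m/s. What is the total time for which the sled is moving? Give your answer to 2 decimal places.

Phase 1 (accelerating): v₀ = 3.00 m/s, a = 1.5 m/s².
v = v₀ + at = 3.00 + (1.5)(11.5) = 20.2 m/s
Δx = v₀t + ½at² = 3.00·11.5 + 0.5·1.5·11.5² = 134 m

Phase 2 (decelerating): v₀ = 20.2 m/s, a = -3.6 m/s².
v² = v₀² + 2aΔx = 20.2² + 2·-3.6·26 = 223 → v = 14.9 m/s
t = (v − v₀)/a = (14.9 − 20.2)/-3.6 = 1.48 s

Phase 3 (accelerating): v₀ = 14.9 m/s, a = 1.7 m/s².
v = v₀ + at → t = (22 − 14.9) / 1.7 = 4.16 s
v² = v₀² + 2aΔx → Δx = (22² − 14.9²)/(2·1.7) = 76.8 m
Total time = 11.5 + 1.48 + 4.16 = 17.1 s

17.14 s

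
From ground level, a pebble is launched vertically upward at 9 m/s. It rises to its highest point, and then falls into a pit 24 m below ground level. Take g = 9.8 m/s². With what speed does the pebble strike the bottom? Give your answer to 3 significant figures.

23.5 m/s

Phase 1 (rising): v₀ = 9.00 m/s, a = -9.8 m/s².
v = v₀ + at → t = (0 − 9.00) / -9.8 = 0.918 s
v² = v₀² + 2aΔx → Δx = (0² − 9.00²)/(2·-9.8) = 4.13 m

Phase 2 (falling): v₀ = 0 m/s, a = -9.8 m/s².
Falls 28.1 m from rest: t = √(2·28.1/9.8) = 2.40 s; v = g·t = 23.5 m/s.
Final speed = 23.5 m/s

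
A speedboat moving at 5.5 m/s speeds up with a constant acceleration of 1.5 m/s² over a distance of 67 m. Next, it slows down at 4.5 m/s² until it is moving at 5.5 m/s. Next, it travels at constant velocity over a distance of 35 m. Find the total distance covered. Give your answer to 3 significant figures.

Phase 1 (accelerating): v₀ = 5.50 m/s, a = 1.5 m/s².
v² = v₀² + 2aΔx = 5.50² + 2·1.5·67 = 231 → v = 15.2 m/s
t = (v − v₀)/a = (15.2 − 5.50)/1.5 = 6.47 s

Phase 2 (decelerating): v₀ = 15.2 m/s, a = -4.5 m/s².
v = v₀ + at → t = (5.5 − 15.2) / -4.5 = 2.16 s
v² = v₀² + 2aΔx → Δx = (5.5² − 15.2²)/(2·-4.5) = 22.3 m

Phase 3 (constant speed): v₀ = 5.50 m/s, a = 0 m/s².
Constant speed: t = d/v = 35/5.50 = 6.36 s
Total distance = 67.0 + 22.3 + 35.0 = 124 m

124 m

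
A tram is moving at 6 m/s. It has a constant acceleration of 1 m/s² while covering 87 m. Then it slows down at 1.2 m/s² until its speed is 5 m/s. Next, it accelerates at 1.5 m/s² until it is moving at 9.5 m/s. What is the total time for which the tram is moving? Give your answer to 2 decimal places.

19.40 s

Phase 1 (accelerating): v₀ = 6.00 m/s, a = 1 m/s².
v² = v₀² + 2aΔx = 6.00² + 2·1·87 = 210 → v = 14.5 m/s
t = (v − v₀)/a = (14.5 − 6.00)/1 = 8.49 s

Phase 2 (decelerating): v₀ = 14.5 m/s, a = -1.2 m/s².
v = v₀ + at → t = (5 − 14.5) / -1.2 = 7.91 s
v² = v₀² + 2aΔx → Δx = (5² − 14.5²)/(2·-1.2) = 77.1 m

Phase 3 (accelerating): v₀ = 5.00 m/s, a = 1.5 m/s².
v = v₀ + at → t = (9.5 − 5.00) / 1.5 = 3.00 s
v² = v₀² + 2aΔx → Δx = (9.5² − 5.00²)/(2·1.5) = 21.8 m
Total time = 8.49 + 7.91 + 3.00 = 19.4 s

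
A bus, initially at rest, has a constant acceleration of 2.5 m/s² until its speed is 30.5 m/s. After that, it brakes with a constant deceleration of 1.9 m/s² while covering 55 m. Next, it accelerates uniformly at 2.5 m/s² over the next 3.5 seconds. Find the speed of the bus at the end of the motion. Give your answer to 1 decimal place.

35.6 m/s

Phase 1 (accelerating): v₀ = 0 m/s, a = 2.5 m/s².
v = v₀ + at → t = (30.5 − 0) / 2.5 = 12.2 s
v² = v₀² + 2aΔx → Δx = (30.5² − 0²)/(2·2.5) = 186 m

Phase 2 (decelerating): v₀ = 30.5 m/s, a = -1.9 m/s².
v² = v₀² + 2aΔx = 30.5² + 2·-1.9·55 = 721 → v = 26.9 m/s
t = (v − v₀)/a = (26.9 − 30.5)/-1.9 = 1.92 s

Phase 3 (accelerating): v₀ = 26.9 m/s, a = 2.5 m/s².
v = v₀ + at = 26.9 + (2.5)(3.5) = 35.6 m/s
Δx = v₀t + ½at² = 26.9·3.5 + 0.5·2.5·3.5² = 109 m
Final speed = 35.6 m/s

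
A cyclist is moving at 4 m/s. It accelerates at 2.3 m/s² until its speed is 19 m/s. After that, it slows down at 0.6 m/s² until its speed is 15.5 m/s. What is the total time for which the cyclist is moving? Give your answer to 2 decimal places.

12.36 s

Phase 1 (accelerating): v₀ = 4.00 m/s, a = 2.3 m/s².
v = v₀ + at → t = (19 − 4.00) / 2.3 = 6.52 s
v² = v₀² + 2aΔx → Δx = (19² − 4.00²)/(2·2.3) = 75.0 m

Phase 2 (decelerating): v₀ = 19.0 m/s, a = -0.6 m/s².
v = v₀ + at → t = (15.5 − 19.0) / -0.6 = 5.83 s
v² = v₀² + 2aΔx → Δx = (15.5² − 19.0²)/(2·-0.6) = 101 m
Total time = 6.52 + 5.83 = 12.4 s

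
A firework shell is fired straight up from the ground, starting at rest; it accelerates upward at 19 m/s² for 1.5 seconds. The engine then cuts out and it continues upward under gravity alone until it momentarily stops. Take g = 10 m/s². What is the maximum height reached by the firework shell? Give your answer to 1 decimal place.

Phase 1 (powered ascent): v₀ = 0 m/s, a = 19 m/s².
v = v₀ + at = 0 + (19)(1.5) = 28.5 m/s
Δx = v₀t + ½at² = 0·1.5 + 0.5·19·1.5² = 21.4 m

Phase 2 (coasting upward): v₀ = 28.5 m/s, a = -10 m/s².
v = v₀ + at → t = (0 − 28.5) / -10 = 2.85 s
v² = v₀² + 2aΔx → Δx = (0² − 28.5²)/(2·-10) = 40.6 m
Maximum height = 21.4 + 40.6 = 62.0 m

62.0 m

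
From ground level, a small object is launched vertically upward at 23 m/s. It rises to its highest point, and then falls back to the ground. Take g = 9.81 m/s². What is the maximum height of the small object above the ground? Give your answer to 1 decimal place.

27.0 m

Phase 1 (rising): v₀ = 23.0 m/s, a = -9.81 m/s².
v = v₀ + at → t = (0 − 23.0) / -9.81 = 2.34 s
v² = v₀² + 2aΔx → Δx = (0² − 23.0²)/(2·-9.81) = 27.0 m
Maximum height = 27.0 m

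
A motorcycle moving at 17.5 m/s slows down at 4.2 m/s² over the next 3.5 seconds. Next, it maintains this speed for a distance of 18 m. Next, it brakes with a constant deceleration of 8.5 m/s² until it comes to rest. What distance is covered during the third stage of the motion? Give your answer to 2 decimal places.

0.46 m

Phase 1 (decelerating): v₀ = 17.5 m/s, a = -4.2 m/s².
v = v₀ + at = 17.5 + (-4.2)(3.5) = 2.80 m/s
Δx = v₀t + ½at² = 17.5·3.5 + 0.5·-4.2·3.5² = 35.5 m

Phase 2 (constant speed): v₀ = 2.80 m/s, a = 0 m/s².
Constant speed: t = d/v = 18/2.80 = 6.43 s

Phase 3 (decelerating): v₀ = 2.80 m/s, a = -8.5 m/s².
v = v₀ + at → t = (0 − 2.80) / -8.5 = 0.329 s
v² = v₀² + 2aΔx → Δx = (0² − 2.80²)/(2·-8.5) = 0.461 m
Distance in phase 3 = 0.461 m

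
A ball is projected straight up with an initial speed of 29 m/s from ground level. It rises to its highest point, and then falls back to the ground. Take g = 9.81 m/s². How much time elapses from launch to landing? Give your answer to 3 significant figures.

5.91 s

Phase 1 (rising): v₀ = 29.0 m/s, a = -9.81 m/s².
v = v₀ + at → t = (0 − 29.0) / -9.81 = 2.96 s
v² = v₀² + 2aΔx → Δx = (0² − 29.0²)/(2·-9.81) = 42.9 m

Phase 2 (falling): v₀ = 0 m/s, a = -9.81 m/s².
Falls 42.9 m from rest: t = √(2·42.9/9.81) = 2.96 s; v = g·t = 29.0 m/s.
Total time = 2.96 + 2.96 = 5.91 s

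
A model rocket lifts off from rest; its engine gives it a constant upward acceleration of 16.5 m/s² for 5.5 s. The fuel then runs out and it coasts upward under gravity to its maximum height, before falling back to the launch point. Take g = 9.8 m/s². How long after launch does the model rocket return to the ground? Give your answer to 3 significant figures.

Phase 1 (powered ascent): v₀ = 0 m/s, a = 16.5 m/s².
v = v₀ + at = 0 + (16.5)(5.5) = 90.8 m/s
Δx = v₀t + ½at² = 0·5.5 + 0.5·16.5·5.5² = 250 m

Phase 2 (coasting upward): v₀ = 90.8 m/s, a = -9.8 m/s².
v = v₀ + at → t = (0 − 90.8) / -9.8 = 9.26 s
v² = v₀² + 2aΔx → Δx = (0² − 90.8²)/(2·-9.8) = 420 m

Phase 3 (free fall): v₀ = 0 m/s, a = -9.8 m/s².
Falls 670 m from rest: t = √(2·670/9.8) = 11.7 s; v = g·t = 115 m/s.
Total time = 5.50 + 9.26 + 11.7 = 26.5 s

26.5 s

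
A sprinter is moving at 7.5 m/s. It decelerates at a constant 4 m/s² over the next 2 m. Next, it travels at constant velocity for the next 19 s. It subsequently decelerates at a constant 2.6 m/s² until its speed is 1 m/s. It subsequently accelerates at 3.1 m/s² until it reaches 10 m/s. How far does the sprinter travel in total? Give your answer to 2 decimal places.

Phase 1 (decelerating): v₀ = 7.50 m/s, a = -4 m/s².
v² = v₀² + 2aΔx = 7.50² + 2·-4·2 = 40.2 → v = 6.34 m/s
t = (v − v₀)/a = (6.34 − 7.50)/-4 = 0.289 s

Phase 2 (constant speed): v₀ = 6.34 m/s, a = 0 m/s².
v = v₀ + at = 6.34 + (0)(19) = 6.34 m/s
Δx = v₀t + ½at² = 6.34·19 + 0.5·0·19² = 121 m

Phase 3 (decelerating): v₀ = 6.34 m/s, a = -2.6 m/s².
v = v₀ + at → t = (1 − 6.34) / -2.6 = 2.06 s
v² = v₀² + 2aΔx → Δx = (1² − 6.34²)/(2·-2.6) = 7.55 m

Phase 4 (accelerating): v₀ = 1.00 m/s, a = 3.1 m/s².
v = v₀ + at → t = (10 − 1.00) / 3.1 = 2.90 s
v² = v₀² + 2aΔx → Δx = (10² − 1.00²)/(2·3.1) = 16.0 m
Total distance = 2.00 + 121 + 7.55 + 16.0 = 146 m

146.06 m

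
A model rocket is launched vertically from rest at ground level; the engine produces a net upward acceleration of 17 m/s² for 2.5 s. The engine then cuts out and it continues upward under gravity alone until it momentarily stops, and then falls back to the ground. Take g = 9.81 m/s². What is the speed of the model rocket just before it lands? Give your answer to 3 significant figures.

53.4 m/s

Phase 1 (powered ascent): v₀ = 0 m/s, a = 17 m/s².
v = v₀ + at = 0 + (17)(2.5) = 42.5 m/s
Δx = v₀t + ½at² = 0·2.5 + 0.5·17·2.5² = 53.1 m

Phase 2 (coasting upward): v₀ = 42.5 m/s, a = -9.81 m/s².
v = v₀ + at → t = (0 − 42.5) / -9.81 = 4.33 s
v² = v₀² + 2aΔx → Δx = (0² − 42.5²)/(2·-9.81) = 92.1 m

Phase 3 (free fall): v₀ = 0 m/s, a = -9.81 m/s².
Falls 145 m from rest: t = √(2·145/9.81) = 5.44 s; v = g·t = 53.4 m/s.
Impact speed = 53.4 m/s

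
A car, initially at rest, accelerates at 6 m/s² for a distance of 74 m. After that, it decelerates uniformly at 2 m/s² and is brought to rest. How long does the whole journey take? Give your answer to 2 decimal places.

19.87 s

Phase 1 (accelerating): v₀ = 0 m/s, a = 6 m/s².
v² = v₀² + 2aΔx = 0² + 2·6·74 = 888 → v = 29.8 m/s
t = (v − v₀)/a = (29.8 − 0)/6 = 4.97 s

Phase 2 (decelerating): v₀ = 29.8 m/s, a = -2 m/s².
v = v₀ + at → t = (0 − 29.8) / -2 = 14.9 s
v² = v₀² + 2aΔx → Δx = (0² − 29.8²)/(2·-2) = 222 m
Total time = 4.97 + 14.9 = 19.9 s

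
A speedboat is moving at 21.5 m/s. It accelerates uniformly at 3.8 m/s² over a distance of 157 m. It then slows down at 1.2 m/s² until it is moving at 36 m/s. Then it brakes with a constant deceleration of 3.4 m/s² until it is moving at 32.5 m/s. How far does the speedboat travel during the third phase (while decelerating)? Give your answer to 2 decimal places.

35.26 m

Phase 1 (accelerating): v₀ = 21.5 m/s, a = 3.8 m/s².
v² = v₀² + 2aΔx = 21.5² + 2·3.8·157 = 1660 → v = 40.7 m/s
t = (v − v₀)/a = (40.7 − 21.5)/3.8 = 5.05 s

Phase 2 (decelerating): v₀ = 40.7 m/s, a = -1.2 m/s².
v = v₀ + at → t = (36 − 40.7) / -1.2 = 3.91 s
v² = v₀² + 2aΔx → Δx = (36² − 40.7²)/(2·-1.2) = 150 m

Phase 3 (decelerating): v₀ = 36.0 m/s, a = -3.4 m/s².
v = v₀ + at → t = (32.5 − 36.0) / -3.4 = 1.03 s
v² = v₀² + 2aΔx → Δx = (32.5² − 36.0²)/(2·-3.4) = 35.3 m
Distance in phase 3 = 35.3 m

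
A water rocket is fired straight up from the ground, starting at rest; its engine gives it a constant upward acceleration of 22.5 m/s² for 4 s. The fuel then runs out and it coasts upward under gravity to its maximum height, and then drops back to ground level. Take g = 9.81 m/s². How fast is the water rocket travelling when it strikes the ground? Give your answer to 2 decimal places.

107.85 m/s

Phase 1 (powered ascent): v₀ = 0 m/s, a = 22.5 m/s².
v = v₀ + at = 0 + (22.5)(4) = 90.0 m/s
Δx = v₀t + ½at² = 0·4 + 0.5·22.5·4² = 180 m

Phase 2 (coasting upward): v₀ = 90.0 m/s, a = -9.81 m/s².
v = v₀ + at → t = (0 − 90.0) / -9.81 = 9.17 s
v² = v₀² + 2aΔx → Δx = (0² − 90.0²)/(2·-9.81) = 413 m

Phase 3 (free fall): v₀ = 0 m/s, a = -9.81 m/s².
Falls 593 m from rest: t = √(2·593/9.81) = 11.0 s; v = g·t = 108 m/s.
Impact speed = 108 m/s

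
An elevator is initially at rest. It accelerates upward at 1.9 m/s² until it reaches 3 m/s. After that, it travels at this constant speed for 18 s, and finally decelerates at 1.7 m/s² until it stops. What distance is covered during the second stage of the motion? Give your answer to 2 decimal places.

Phase 1 (accelerating): v₀ = 0 m/s, a = 1.9 m/s².
v = v₀ + at → t = (3 − 0) / 1.9 = 1.58 s
v² = v₀² + 2aΔx → Δx = (3² − 0²)/(2·1.9) = 2.37 m

Phase 2 (constant speed): v₀ = 3.00 m/s, a = 0 m/s².
v = v₀ + at = 3.00 + (0)(18) = 3.00 m/s
Δx = v₀t + ½at² = 3.00·18 + 0.5·0·18² = 54.0 m
Distance in phase 2 = 54.0 m

54.00 m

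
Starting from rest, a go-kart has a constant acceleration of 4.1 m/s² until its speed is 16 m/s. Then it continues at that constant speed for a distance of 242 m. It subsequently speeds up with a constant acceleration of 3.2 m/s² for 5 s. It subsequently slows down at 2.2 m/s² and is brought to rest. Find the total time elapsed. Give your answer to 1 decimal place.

38.6 s

Phase 1 (accelerating): v₀ = 0 m/s, a = 4.1 m/s².
v = v₀ + at → t = (16 − 0) / 4.1 = 3.90 s
v² = v₀² + 2aΔx → Δx = (16² − 0²)/(2·4.1) = 31.2 m

Phase 2 (constant speed): v₀ = 16.0 m/s, a = 0 m/s².
Constant speed: t = d/v = 242/16.0 = 15.1 s

Phase 3 (accelerating): v₀ = 16.0 m/s, a = 3.2 m/s².
v = v₀ + at = 16.0 + (3.2)(5) = 32.0 m/s
Δx = v₀t + ½at² = 16.0·5 + 0.5·3.2·5² = 120 m

Phase 4 (decelerating): v₀ = 32.0 m/s, a = -2.2 m/s².
v = v₀ + at → t = (0 − 32.0) / -2.2 = 14.5 s
v² = v₀² + 2aΔx → Δx = (0² − 32.0²)/(2·-2.2) = 233 m
Total time = 3.90 + 15.1 + 5.00 + 14.5 = 38.6 s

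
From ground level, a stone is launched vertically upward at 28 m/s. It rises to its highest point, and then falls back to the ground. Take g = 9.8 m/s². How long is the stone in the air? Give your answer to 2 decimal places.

5.71 s

Phase 1 (rising): v₀ = 28.0 m/s, a = -9.8 m/s².
v = v₀ + at → t = (0 − 28.0) / -9.8 = 2.86 s
v² = v₀² + 2aΔx → Δx = (0² − 28.0²)/(2·-9.8) = 40.0 m

Phase 2 (falling): v₀ = 0 m/s, a = -9.8 m/s².
Falls 40.0 m from rest: t = √(2·40.0/9.8) = 2.86 s; v = g·t = 28.0 m/s.
Total time = 2.86 + 2.86 = 5.71 s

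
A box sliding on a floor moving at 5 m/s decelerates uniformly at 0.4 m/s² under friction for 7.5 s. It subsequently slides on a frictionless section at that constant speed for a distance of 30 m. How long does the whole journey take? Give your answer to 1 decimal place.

22.5 s

Phase 1 (decelerating): v₀ = 5.00 m/s, a = -0.4 m/s².
v = v₀ + at = 5.00 + (-0.4)(7.5) = 2.00 m/s
Δx = v₀t + ½at² = 5.00·7.5 + 0.5·-0.4·7.5² = 26.2 m

Phase 2 (constant speed): v₀ = 2.00 m/s, a = 0 m/s².
Constant speed: t = d/v = 30/2.00 = 15.0 s
Total time = 7.50 + 15.0 = 22.5 s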